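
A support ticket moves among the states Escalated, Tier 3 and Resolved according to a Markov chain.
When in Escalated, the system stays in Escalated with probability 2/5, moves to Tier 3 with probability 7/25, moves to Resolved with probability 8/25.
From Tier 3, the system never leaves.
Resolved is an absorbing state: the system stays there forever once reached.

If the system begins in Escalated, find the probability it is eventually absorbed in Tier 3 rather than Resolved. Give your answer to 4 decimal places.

Let h(s) be the probability of absorption at Tier 3 starting from transient state s. Then h(Tier 3) = 1 and h(Resolved) = 0. By first-step analysis:
h(Escalated) = 0.4·h(Escalated) + 0.28·1 + 0.32·0
Solving: h(Escalated) = 0.4667.
Starting from Escalated, the probability is 0.4667.

0.4667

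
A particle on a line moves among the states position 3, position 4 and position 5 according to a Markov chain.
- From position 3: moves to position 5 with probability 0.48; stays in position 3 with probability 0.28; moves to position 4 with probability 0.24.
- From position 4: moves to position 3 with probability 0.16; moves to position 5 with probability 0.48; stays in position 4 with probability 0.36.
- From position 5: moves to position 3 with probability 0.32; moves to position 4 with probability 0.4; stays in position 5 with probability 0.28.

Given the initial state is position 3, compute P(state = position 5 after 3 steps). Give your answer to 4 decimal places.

Propagate the distribution vector 3 steps from position 3.
After 0 steps: (1.0000, 0.0000, 0.0000)
After 1 step: (0.2800, 0.2400, 0.4800)
After 2 steps: (0.2704, 0.3456, 0.3840)
After 3 steps: (0.2539, 0.3429, 0.4032)
P(in position 5 after 3 steps) = 0.4032

0.4032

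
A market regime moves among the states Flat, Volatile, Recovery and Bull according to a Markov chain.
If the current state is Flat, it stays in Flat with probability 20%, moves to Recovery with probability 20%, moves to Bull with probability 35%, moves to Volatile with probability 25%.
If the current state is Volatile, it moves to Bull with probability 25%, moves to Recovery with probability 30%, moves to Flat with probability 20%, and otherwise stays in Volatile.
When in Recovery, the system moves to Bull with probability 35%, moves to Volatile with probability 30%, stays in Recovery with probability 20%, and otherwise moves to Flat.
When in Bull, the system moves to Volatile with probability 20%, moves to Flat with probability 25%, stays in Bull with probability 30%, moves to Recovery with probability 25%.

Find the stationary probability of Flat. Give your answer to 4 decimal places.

0.2035

Let the stationary distribution be π with π = πP and π_1 + π_2 + π_3 + π_4 = 1.
π_1 = 0.2·π_1 + 0.2·π_2 + 0.15·π_3 + 0.25·π_4
π_2 = 0.25·π_1 + 0.25·π_2 + 0.3·π_3 + 0.2·π_4
π_3 = 0.2·π_1 + 0.3·π_2 + 0.2·π_3 + 0.25·π_4
Solving with the normalization constraint gives π = (0.2035, 0.2465, 0.2401, 0.3099).
So the stationary probability of Flat is 0.2035.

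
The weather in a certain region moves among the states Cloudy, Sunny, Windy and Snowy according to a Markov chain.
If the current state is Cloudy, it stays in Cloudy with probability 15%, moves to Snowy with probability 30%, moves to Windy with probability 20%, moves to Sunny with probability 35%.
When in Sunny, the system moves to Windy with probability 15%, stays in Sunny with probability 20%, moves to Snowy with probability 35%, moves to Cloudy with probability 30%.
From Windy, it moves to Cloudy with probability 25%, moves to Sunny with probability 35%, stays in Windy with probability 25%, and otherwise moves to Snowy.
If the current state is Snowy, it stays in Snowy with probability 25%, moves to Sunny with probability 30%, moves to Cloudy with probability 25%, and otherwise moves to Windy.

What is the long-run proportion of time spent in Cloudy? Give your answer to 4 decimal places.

0.2406

Let the stationary distribution be π with π = πP and π_1 + π_2 + π_3 + π_4 = 1.
π_1 = 0.15·π_1 + 0.3·π_2 + 0.25·π_3 + 0.25·π_4
π_2 = 0.35·π_1 + 0.2·π_2 + 0.35·π_3 + 0.3·π_4
π_3 = 0.2·π_1 + 0.15·π_2 + 0.25·π_3 + 0.2·π_4
Solving with the normalization constraint gives π = (0.2406, 0.2925, 0.1951, 0.2718).
So the stationary probability of Cloudy is 0.2406.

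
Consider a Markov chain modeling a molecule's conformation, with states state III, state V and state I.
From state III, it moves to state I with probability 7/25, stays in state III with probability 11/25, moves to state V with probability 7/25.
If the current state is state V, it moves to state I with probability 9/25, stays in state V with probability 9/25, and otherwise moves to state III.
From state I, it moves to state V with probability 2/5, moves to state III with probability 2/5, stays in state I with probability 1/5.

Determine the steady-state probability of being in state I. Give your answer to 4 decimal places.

0.2846

Let the stationary distribution be π with π = πP and π_1 + π_2 + π_3 = 1.
π_1 = 0.44·π_1 + 0.28·π_2 + 0.4·π_3
π_2 = 0.28·π_1 + 0.36·π_2 + 0.4·π_3
Solving with the normalization constraint gives π = (0.3740, 0.3415, 0.2846).
So the stationary probability of state I is 0.2846.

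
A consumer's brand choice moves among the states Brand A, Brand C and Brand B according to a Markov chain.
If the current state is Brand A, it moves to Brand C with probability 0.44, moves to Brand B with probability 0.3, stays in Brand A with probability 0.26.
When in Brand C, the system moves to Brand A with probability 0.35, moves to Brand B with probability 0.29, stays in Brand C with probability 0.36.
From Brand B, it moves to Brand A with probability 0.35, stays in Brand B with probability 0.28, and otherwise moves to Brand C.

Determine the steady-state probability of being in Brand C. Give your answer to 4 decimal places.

Let the stationary distribution be π with π = πP and π_1 + π_2 + π_3 = 1.
π_1 = 0.26·π_1 + 0.35·π_2 + 0.35·π_3
π_2 = 0.44·π_1 + 0.36·π_2 + 0.37·π_3
Solving with the normalization constraint gives π = (0.3211, 0.3886, 0.2903).
So the stationary probability of Brand C is 0.3886.

0.3886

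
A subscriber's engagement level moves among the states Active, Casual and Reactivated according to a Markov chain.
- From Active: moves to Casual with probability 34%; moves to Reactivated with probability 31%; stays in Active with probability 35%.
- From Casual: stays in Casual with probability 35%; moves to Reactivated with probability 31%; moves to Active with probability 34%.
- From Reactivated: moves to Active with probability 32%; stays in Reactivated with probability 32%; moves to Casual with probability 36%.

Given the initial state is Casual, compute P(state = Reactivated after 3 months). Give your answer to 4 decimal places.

0.3131

Propagate the distribution vector 3 months from Casual.
After 0 months: (0.0000, 1.0000, 0.0000)
After 1 month: (0.3400, 0.3500, 0.3100)
After 2 months: (0.3372, 0.3497, 0.3131)
After 3 months: (0.3371, 0.3498, 0.3131)
P(in Reactivated after 3 months) = 0.3131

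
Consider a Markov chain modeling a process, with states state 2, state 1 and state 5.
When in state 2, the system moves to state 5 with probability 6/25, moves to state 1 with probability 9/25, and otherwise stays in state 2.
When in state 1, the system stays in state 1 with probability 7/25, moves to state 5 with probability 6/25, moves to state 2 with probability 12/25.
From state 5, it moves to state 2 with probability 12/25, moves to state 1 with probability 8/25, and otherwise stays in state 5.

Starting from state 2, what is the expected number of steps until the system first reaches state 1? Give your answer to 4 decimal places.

Let t(s) be the expected number of steps to first reach state 1 from state s, with t(state 1) = 0. Conditioning on the first step:
t(state 2) = 1 + 0.4·t(state 2) + 0.24·t(state 5)
t(state 5) = 1 + 0.48·t(state 2) + 0.2·t(state 5)
Solving: t(state 2) = 2.8509, t(state 5) = 2.9605.
Expected steps from state 2 to state 1: 2.8509.

2.8509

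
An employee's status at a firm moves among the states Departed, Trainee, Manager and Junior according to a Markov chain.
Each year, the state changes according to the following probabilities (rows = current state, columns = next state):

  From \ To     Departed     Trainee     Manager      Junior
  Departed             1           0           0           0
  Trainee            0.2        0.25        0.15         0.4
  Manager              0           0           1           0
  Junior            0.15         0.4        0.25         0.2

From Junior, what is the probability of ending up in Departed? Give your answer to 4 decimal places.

Let h(s) be the probability of absorption at Departed starting from transient state s. Then h(Departed) = 1 and h(Manager) = 0. By first-step analysis:
h(Trainee) = 0.2·1 + 0.25·h(Trainee) + 0.15·0 + 0.4·h(Junior)
h(Junior) = 0.15·1 + 0.4·h(Trainee) + 0.25·0 + 0.2·h(Junior)
Solving: h(Trainee) = 0.5000, h(Junior) = 0.4375.
Starting from Junior, the probability is 0.4375.

0.4375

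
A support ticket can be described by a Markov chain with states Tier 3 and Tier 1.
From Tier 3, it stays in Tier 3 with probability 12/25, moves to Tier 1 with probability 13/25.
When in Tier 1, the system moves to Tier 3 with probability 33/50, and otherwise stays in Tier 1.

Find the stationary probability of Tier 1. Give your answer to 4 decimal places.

0.4407

Let the stationary distribution be π with π = πP and π_1 + π_2 = 1.
π_1 = 0.48·π_1 + 0.66·π_2
Solving with the normalization constraint gives π = (0.5593, 0.4407).
So the stationary probability of Tier 1 is 0.4407.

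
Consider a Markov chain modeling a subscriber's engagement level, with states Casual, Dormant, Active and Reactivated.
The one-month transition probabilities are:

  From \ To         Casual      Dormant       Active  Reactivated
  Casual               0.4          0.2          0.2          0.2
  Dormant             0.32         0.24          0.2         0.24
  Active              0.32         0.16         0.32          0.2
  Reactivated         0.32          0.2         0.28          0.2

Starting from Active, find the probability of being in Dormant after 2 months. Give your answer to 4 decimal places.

0.1936

Propagate the distribution vector 2 months from Active.
After 0 months: (0.0000, 0.0000, 1.0000, 0.0000)
After 1 month: (0.3200, 0.1600, 0.3200, 0.2000)
After 2 months: (0.3456, 0.1936, 0.2544, 0.2064)
P(in Dormant after 2 months) = 0.1936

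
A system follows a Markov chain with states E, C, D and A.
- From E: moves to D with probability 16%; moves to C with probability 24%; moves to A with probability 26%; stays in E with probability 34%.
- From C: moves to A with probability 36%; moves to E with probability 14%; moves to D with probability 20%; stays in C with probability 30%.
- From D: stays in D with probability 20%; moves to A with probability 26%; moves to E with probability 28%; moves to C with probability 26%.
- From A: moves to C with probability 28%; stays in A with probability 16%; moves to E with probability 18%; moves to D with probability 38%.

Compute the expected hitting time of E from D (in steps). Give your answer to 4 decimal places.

Let t(s) be the expected number of steps to first reach E from state s, with t(E) = 0. Conditioning on the first step:
t(C) = 1 + 0.3·t(C) + 0.2·t(D) + 0.36·t(A)
t(D) = 1 + 0.26·t(C) + 0.2·t(D) + 0.26·t(A)
t(A) = 1 + 0.28·t(C) + 0.38·t(D) + 0.16·t(A)
Solving: t(C) = 5.3706, t(D) = 4.6474, t(A) = 5.0831.
Expected steps from D to E: 4.6474.

4.6474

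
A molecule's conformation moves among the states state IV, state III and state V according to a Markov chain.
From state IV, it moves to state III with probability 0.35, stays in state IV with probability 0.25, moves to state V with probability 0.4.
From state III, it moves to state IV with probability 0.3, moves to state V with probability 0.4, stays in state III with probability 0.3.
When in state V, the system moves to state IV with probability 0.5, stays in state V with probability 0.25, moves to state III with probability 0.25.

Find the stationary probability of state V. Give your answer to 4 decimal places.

Let the stationary distribution be π with π = πP and π_1 + π_2 + π_3 = 1.
π_1 = 0.25·π_1 + 0.3·π_2 + 0.5·π_3
π_2 = 0.35·π_1 + 0.3·π_2 + 0.25·π_3
Solving with the normalization constraint gives π = (0.3520, 0.3002, 0.3478).
So the stationary probability of state V is 0.3478.

0.3478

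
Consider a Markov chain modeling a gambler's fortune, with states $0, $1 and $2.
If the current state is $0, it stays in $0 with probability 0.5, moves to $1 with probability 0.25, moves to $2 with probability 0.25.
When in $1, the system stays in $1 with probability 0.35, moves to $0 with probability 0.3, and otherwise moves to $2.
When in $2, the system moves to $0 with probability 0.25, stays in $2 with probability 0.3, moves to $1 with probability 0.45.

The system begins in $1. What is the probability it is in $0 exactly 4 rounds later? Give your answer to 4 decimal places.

0.3556

Propagate the distribution vector 4 rounds from $1.
After 0 rounds: (0.0000, 1.0000, 0.0000)
After 1 round: (0.3000, 0.3500, 0.3500)
After 2 rounds: (0.3425, 0.3550, 0.3025)
After 3 rounds: (0.3534, 0.3460, 0.3006)
After 4 rounds: (0.3556, 0.3447, 0.2996)
P(in $0 after 4 rounds) = 0.3556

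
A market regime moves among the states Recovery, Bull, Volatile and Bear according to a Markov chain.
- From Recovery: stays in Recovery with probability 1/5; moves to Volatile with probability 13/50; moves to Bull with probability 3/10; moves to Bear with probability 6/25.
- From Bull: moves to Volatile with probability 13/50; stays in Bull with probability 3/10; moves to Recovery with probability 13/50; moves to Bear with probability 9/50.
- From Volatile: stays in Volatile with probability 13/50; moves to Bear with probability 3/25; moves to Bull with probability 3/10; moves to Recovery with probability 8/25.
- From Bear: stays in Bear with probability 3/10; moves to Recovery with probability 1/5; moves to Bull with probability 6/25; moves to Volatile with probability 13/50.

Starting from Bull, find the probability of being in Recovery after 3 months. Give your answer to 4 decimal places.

0.2486

Propagate the distribution vector 3 months from Bull.
After 0 months: (0.0000, 1.0000, 0.0000, 0.0000)
After 1 month: (0.2600, 0.3000, 0.2600, 0.1800)
After 2 months: (0.2492, 0.2892, 0.2600, 0.2016)
After 3 months: (0.2486, 0.2879, 0.2600, 0.2035)
P(in Recovery after 3 months) = 0.2486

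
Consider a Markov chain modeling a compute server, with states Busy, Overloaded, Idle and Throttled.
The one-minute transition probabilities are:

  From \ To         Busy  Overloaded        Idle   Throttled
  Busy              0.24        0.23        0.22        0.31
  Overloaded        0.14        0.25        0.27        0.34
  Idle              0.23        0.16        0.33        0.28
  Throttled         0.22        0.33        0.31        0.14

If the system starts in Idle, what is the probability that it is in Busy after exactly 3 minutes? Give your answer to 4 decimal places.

Propagate the distribution vector 3 minutes from Idle.
After 0 minutes: (0.0000, 0.0000, 1.0000, 0.0000)
After 1 minute: (0.2300, 0.1600, 0.3300, 0.2800)
After 2 minutes: (0.2151, 0.2381, 0.2895, 0.2573)
After 3 minutes: (0.2081, 0.2402, 0.2869, 0.2647)
P(in Busy after 3 minutes) = 0.2081

0.2081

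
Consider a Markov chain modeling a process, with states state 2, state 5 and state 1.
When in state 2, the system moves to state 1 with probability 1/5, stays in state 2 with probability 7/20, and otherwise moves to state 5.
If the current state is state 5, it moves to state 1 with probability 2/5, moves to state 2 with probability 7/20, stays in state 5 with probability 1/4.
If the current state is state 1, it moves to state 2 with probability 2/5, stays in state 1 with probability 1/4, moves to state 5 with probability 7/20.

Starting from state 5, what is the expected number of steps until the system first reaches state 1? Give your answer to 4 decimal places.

Let t(s) be the expected number of steps to first reach state 1 from state s, with t(state 1) = 0. Conditioning on the first step:
t(state 2) = 1 + 0.35·t(state 2) + 0.45·t(state 5)
t(state 5) = 1 + 0.35·t(state 2) + 0.25·t(state 5)
Solving: t(state 2) = 3.6364, t(state 5) = 3.0303.
Expected steps from state 5 to state 1: 3.0303.

3.0303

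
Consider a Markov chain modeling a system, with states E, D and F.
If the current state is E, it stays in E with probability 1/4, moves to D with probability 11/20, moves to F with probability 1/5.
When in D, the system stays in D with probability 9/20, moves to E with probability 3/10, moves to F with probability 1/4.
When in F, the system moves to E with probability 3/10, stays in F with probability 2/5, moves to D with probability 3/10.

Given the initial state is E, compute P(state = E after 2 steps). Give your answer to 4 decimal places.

0.2875

Sum over the intermediate state after 1 step:
P = P(E→E)·P(E→E) + P(E→D)·P(D→E) + P(E→F)·P(F→E)
  = 0.25×0.25 + 0.55×0.3 + 0.2×0.3
  = 0.0625 + 0.1650 + 0.0600 = 0.2875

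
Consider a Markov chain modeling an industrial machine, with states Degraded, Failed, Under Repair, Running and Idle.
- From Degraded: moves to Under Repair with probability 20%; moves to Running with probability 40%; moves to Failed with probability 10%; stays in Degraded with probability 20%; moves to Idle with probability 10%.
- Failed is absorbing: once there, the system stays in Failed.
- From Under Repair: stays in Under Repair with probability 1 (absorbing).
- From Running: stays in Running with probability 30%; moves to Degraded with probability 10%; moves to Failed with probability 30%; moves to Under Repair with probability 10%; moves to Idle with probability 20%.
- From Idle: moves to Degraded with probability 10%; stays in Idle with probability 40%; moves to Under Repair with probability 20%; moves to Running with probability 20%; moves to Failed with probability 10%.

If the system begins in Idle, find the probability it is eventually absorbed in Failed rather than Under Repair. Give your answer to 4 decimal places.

Let h(s) be the probability of absorption at Failed starting from transient state s. Then h(Failed) = 1 and h(Under Repair) = 0. By first-step analysis:
h(Degraded) = 0.2·h(Degraded) + 0.1·1 + 0.2·0 + 0.4·h(Running) + 0.1·h(Idle)
h(Running) = 0.1·h(Degraded) + 0.3·1 + 0.1·0 + 0.3·h(Running) + 0.2·h(Idle)
h(Idle) = 0.1·h(Degraded) + 0.1·1 + 0.2·0 + 0.2·h(Running) + 0.4·h(Idle)
Solving: h(Degraded) = 0.4981, h(Running) = 0.6312, h(Idle) = 0.4601.
Starting from Idle, the probability is 0.4601.

0.4601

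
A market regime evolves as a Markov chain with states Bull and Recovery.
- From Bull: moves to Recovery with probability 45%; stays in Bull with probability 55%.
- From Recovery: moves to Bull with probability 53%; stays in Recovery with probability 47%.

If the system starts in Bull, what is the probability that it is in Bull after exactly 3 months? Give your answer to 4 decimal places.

0.5408

Propagate the distribution vector 3 months from Bull.
After 0 months: (1.0000, 0.0000)
After 1 month: (0.5500, 0.4500)
After 2 months: (0.5410, 0.4590)
After 3 months: (0.5408, 0.4592)
P(in Bull after 3 months) = 0.5408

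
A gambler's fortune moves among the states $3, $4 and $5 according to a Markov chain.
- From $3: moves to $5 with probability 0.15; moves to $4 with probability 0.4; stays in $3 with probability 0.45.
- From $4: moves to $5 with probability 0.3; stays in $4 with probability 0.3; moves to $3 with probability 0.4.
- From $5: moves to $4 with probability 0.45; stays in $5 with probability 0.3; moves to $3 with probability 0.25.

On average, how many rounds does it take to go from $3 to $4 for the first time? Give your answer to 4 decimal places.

Let t(s) be the expected number of rounds to first reach $4 from state s, with t($4) = 0. Conditioning on the first round:
t($3) = 1 + 0.45·t($3) + 0.15·t($5)
t($5) = 1 + 0.25·t($3) + 0.3·t($5)
Solving: t($3) = 2.4460, t($5) = 2.3022.
Expected rounds from $3 to $4: 2.4460.

2.4460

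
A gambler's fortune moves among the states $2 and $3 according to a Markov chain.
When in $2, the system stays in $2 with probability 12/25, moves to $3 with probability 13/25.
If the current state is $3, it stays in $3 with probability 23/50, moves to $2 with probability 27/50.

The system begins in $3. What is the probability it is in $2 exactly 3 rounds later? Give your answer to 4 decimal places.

0.5095

Propagate the distribution vector 3 rounds from $3.
After 0 rounds: (0.0000, 1.0000)
After 1 round: (0.5400, 0.4600)
After 2 rounds: (0.5076, 0.4924)
After 3 rounds: (0.5095, 0.4905)
P(in $2 after 3 rounds) = 0.5095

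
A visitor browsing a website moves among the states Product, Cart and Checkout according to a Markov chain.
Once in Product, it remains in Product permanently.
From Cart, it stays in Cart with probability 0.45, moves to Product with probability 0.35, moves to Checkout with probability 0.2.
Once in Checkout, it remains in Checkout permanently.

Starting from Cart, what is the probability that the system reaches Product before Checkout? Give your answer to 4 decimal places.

Let h(s) be the probability of absorption at Product starting from transient state s. Then h(Product) = 1 and h(Checkout) = 0. By first-step analysis:
h(Cart) = 0.35·1 + 0.45·h(Cart) + 0.2·0
Solving: h(Cart) = 0.6364.
Starting from Cart, the probability is 0.6364.

0.6364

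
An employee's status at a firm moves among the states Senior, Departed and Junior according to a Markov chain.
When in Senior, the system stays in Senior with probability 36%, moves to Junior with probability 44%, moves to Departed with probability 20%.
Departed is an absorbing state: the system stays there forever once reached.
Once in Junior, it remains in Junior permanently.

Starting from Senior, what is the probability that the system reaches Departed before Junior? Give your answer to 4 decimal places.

Let h(s) be the probability of absorption at Departed starting from transient state s. Then h(Departed) = 1 and h(Junior) = 0. By first-step analysis:
h(Senior) = 0.36·h(Senior) + 0.2·1 + 0.44·0
Solving: h(Senior) = 0.3125.
Starting from Senior, the probability is 0.3125.

0.3125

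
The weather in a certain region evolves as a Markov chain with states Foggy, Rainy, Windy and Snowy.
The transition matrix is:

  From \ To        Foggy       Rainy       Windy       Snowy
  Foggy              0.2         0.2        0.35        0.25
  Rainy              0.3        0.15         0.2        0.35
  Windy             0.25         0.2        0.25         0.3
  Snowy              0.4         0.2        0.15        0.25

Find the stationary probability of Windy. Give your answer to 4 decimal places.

0.2411

Let the stationary distribution be π with π = πP and π_1 + π_2 + π_3 + π_4 = 1.
π_1 = 0.2·π_1 + 0.3·π_2 + 0.25·π_3 + 0.4·π_4
π_2 = 0.2·π_1 + 0.15·π_2 + 0.2·π_3 + 0.2·π_4
π_3 = 0.35·π_1 + 0.2·π_2 + 0.25·π_3 + 0.15·π_4
Solving with the normalization constraint gives π = (0.2873, 0.1905, 0.2411, 0.2811).
So the stationary probability of Windy is 0.2411.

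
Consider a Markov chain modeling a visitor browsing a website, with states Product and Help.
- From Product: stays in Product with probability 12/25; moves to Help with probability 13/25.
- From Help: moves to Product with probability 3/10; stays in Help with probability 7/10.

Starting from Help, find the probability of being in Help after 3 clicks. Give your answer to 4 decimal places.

0.6363

Propagate the distribution vector 3 clicks from Help.
After 0 clicks: (0.0000, 1.0000)
After 1 click: (0.3000, 0.7000)
After 2 clicks: (0.3540, 0.6460)
After 3 clicks: (0.3637, 0.6363)
P(in Help after 3 clicks) = 0.6363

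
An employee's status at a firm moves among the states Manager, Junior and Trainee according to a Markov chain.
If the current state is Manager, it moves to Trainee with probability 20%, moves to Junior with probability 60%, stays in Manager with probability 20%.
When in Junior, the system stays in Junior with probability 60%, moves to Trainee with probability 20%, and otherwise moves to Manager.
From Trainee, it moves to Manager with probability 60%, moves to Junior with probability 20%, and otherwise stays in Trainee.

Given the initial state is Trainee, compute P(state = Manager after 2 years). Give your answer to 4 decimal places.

Sum over the intermediate state after 1 year:
P = P(Trainee→Manager)·P(Manager→Manager) + P(Trainee→Junior)·P(Junior→Manager) + P(Trainee→Trainee)·P(Trainee→Manager)
  = 0.6×0.2 + 0.2×0.2 + 0.2×0.6
  = 0.1200 + 0.0400 + 0.1200 = 0.2800

0.2800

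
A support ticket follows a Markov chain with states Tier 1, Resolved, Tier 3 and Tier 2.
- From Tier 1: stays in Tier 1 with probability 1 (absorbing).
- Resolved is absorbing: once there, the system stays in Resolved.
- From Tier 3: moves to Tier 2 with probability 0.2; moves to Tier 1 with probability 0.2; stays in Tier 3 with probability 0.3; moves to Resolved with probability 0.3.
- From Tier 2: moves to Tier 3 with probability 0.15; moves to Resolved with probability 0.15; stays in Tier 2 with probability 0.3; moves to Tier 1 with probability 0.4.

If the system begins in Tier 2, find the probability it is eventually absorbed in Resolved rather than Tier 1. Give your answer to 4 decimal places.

Let h(s) be the probability of absorption at Resolved starting from transient state s. Then h(Resolved) = 1 and h(Tier 1) = 0. By first-step analysis:
h(Tier 3) = 0.2·0 + 0.3·1 + 0.3·h(Tier 3) + 0.2·h(Tier 2)
h(Tier 2) = 0.4·0 + 0.15·1 + 0.15·h(Tier 3) + 0.3·h(Tier 2)
Solving: h(Tier 3) = 0.5217, h(Tier 2) = 0.3261.
Starting from Tier 2, the probability is 0.3261.

0.3261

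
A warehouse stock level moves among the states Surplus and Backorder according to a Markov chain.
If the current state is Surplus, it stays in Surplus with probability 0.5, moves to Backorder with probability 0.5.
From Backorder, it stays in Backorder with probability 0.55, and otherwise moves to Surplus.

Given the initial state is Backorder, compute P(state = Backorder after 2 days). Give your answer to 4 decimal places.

Sum over the intermediate state after 1 day:
P = P(Backorder→Surplus)·P(Surplus→Backorder) + P(Backorder→Backorder)·P(Backorder→Backorder)
  = 0.45×0.5 + 0.55×0.55
  = 0.2250 + 0.3025 = 0.5275

0.5275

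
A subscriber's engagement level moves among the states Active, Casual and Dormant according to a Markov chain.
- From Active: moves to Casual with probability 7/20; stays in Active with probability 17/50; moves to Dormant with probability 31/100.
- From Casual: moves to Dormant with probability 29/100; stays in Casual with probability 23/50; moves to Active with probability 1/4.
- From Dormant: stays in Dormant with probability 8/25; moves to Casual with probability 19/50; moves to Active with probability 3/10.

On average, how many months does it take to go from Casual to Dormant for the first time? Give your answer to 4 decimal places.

Let t(s) be the expected number of months to first reach Dormant from state s, with t(Dormant) = 0. Conditioning on the first month:
t(Active) = 1 + 0.34·t(Active) + 0.35·t(Casual)
t(Casual) = 1 + 0.25·t(Active) + 0.46·t(Casual)
Solving: t(Active) = 3.3098, t(Casual) = 3.3842.
Expected months from Casual to Dormant: 3.3842.

3.3842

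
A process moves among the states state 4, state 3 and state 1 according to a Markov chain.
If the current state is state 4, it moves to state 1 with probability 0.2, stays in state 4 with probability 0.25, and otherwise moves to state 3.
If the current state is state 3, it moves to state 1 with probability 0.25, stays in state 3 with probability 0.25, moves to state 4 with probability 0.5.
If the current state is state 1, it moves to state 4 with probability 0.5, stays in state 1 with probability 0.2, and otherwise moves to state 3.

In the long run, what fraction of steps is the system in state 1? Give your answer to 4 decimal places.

Let the stationary distribution be π with π = πP and π_1 + π_2 + π_3 = 1.
π_1 = 0.25·π_1 + 0.5·π_2 + 0.5·π_3
π_2 = 0.55·π_1 + 0.25·π_2 + 0.3·π_3
Solving with the normalization constraint gives π = (0.4000, 0.3810, 0.2190).
So the stationary probability of state 1 is 0.2190.

0.2190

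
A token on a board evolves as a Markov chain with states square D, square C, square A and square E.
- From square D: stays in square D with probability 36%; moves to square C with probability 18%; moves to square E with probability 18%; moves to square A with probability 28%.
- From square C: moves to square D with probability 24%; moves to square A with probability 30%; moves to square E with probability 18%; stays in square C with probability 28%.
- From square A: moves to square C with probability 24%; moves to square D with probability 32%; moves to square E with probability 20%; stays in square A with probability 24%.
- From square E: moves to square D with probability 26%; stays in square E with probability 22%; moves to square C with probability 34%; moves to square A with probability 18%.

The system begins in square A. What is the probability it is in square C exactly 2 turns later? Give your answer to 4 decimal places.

Propagate the distribution vector 2 turns from square A.
After 0 turns: (0.0000, 0.0000, 1.0000, 0.0000)
After 1 turn: (0.3200, 0.2400, 0.2400, 0.2000)
After 2 turns: (0.3016, 0.2504, 0.2552, 0.1928)
P(in square C after 2 turns) = 0.2504

0.2504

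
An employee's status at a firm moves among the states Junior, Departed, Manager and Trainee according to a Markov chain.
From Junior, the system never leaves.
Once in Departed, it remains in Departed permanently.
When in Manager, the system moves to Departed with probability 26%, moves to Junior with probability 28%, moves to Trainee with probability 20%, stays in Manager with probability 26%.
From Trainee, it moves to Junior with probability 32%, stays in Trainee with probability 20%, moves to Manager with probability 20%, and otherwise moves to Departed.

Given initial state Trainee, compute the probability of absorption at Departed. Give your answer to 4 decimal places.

Let h(s) be the probability of absorption at Departed starting from transient state s. Then h(Departed) = 1 and h(Junior) = 0. By first-step analysis:
h(Manager) = 0.28·0 + 0.26·1 + 0.26·h(Manager) + 0.2·h(Trainee)
h(Trainee) = 0.32·0 + 0.28·1 + 0.2·h(Manager) + 0.2·h(Trainee)
Solving: h(Manager) = 0.4783, h(Trainee) = 0.4696.
Starting from Trainee, the probability is 0.4696.

0.4696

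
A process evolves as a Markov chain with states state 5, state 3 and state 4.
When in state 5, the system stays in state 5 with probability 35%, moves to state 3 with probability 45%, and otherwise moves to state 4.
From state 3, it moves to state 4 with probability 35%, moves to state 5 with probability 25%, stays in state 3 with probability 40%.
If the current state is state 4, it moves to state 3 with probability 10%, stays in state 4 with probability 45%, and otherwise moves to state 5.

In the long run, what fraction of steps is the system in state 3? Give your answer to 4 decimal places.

Let the stationary distribution be π with π = πP and π_1 + π_2 + π_3 = 1.
π_1 = 0.35·π_1 + 0.25·π_2 + 0.45·π_3
π_2 = 0.45·π_1 + 0.4·π_2 + 0.1·π_3
Solving with the normalization constraint gives π = (0.3512, 0.3185, 0.3304).
So the stationary probability of state 3 is 0.3185.

0.3185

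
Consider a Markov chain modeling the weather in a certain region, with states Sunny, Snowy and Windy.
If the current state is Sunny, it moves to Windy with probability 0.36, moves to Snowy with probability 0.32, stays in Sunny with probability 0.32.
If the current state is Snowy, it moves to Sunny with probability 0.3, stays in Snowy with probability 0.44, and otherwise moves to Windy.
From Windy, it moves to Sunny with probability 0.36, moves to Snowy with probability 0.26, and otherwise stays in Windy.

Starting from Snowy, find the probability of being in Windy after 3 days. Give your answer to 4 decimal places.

0.3307

Propagate the distribution vector 3 days from Snowy.
After 0 days: (0.0000, 1.0000, 0.0000)
After 1 day: (0.3000, 0.4400, 0.2600)
After 2 days: (0.3216, 0.3572, 0.3212)
After 3 days: (0.3257, 0.3436, 0.3307)
P(in Windy after 3 days) = 0.3307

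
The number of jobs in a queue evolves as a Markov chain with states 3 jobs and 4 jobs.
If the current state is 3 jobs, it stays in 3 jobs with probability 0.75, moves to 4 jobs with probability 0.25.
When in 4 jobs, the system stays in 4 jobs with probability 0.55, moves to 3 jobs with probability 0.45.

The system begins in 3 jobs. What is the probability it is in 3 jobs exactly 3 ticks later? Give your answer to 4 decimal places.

0.6525

Propagate the distribution vector 3 ticks from 3 jobs.
After 0 ticks: (1.0000, 0.0000)
After 1 tick: (0.7500, 0.2500)
After 2 ticks: (0.6750, 0.3250)
After 3 ticks: (0.6525, 0.3475)
P(in 3 jobs after 3 ticks) = 0.6525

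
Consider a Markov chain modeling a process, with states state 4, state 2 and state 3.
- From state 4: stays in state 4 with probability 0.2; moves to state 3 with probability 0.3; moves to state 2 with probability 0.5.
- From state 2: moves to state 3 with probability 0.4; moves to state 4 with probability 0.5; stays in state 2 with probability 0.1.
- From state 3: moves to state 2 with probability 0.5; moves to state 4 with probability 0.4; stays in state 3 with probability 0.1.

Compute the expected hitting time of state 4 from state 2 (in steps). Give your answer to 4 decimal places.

2.1311

Let t(s) be the expected number of steps to first reach state 4 from state s, with t(state 4) = 0. Conditioning on the first step:
t(state 2) = 1 + 0.1·t(state 2) + 0.4·t(state 3)
t(state 3) = 1 + 0.5·t(state 2) + 0.1·t(state 3)
Solving: t(state 2) = 2.1311, t(state 3) = 2.2951.
Expected steps from state 2 to state 4: 2.1311.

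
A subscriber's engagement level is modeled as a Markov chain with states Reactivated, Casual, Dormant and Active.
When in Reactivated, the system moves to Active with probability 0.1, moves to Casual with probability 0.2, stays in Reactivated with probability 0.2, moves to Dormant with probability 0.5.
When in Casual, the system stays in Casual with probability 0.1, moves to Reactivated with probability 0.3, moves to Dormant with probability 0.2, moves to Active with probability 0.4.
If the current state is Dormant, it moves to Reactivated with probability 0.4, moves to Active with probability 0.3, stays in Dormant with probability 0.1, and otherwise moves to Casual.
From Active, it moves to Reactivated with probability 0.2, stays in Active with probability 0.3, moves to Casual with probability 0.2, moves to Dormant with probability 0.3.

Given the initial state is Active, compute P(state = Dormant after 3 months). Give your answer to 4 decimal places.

Propagate the distribution vector 3 months from Active.
After 0 months: (0.0000, 0.0000, 0.0000, 1.0000)
After 1 month: (0.2000, 0.2000, 0.3000, 0.3000)
After 2 months: (0.2800, 0.1800, 0.2600, 0.2800)
After 3 months: (0.2700, 0.1820, 0.2860, 0.2620)
P(in Dormant after 3 months) = 0.2860

0.2860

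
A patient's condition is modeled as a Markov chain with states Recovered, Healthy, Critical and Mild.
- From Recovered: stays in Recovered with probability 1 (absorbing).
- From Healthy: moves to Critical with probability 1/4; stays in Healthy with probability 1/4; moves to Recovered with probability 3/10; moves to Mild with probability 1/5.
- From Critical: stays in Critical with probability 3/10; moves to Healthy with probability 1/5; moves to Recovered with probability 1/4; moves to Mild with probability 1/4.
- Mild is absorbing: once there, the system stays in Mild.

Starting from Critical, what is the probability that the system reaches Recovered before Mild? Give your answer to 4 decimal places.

Let h(s) be the probability of absorption at Recovered starting from transient state s. Then h(Recovered) = 1 and h(Mild) = 0. By first-step analysis:
h(Healthy) = 0.3·1 + 0.25·h(Healthy) + 0.25·h(Critical) + 0.2·0
h(Critical) = 0.25·1 + 0.2·h(Healthy) + 0.3·h(Critical) + 0.25·0
Solving: h(Healthy) = 0.5737, h(Critical) = 0.5211.
Starting from Critical, the probability is 0.5211.

0.5211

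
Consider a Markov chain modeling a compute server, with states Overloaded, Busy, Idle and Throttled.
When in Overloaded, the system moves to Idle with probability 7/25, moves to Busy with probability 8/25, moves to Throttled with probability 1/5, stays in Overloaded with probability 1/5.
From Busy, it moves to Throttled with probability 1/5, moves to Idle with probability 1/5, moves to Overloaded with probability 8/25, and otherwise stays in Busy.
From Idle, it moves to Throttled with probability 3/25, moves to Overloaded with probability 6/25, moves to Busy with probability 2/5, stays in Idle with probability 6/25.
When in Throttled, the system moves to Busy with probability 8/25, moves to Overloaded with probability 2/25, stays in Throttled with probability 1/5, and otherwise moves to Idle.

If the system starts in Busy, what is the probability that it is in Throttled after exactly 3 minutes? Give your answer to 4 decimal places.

Propagate the distribution vector 3 minutes from Busy.
After 0 minutes: (0.0000, 1.0000, 0.0000, 0.0000)
After 1 minute: (0.3200, 0.2800, 0.2000, 0.2000)
After 2 minutes: (0.2176, 0.3248, 0.2736, 0.1840)
After 3 minutes: (0.2278, 0.3289, 0.2652, 0.1781)
P(in Throttled after 3 minutes) = 0.1781

0.1781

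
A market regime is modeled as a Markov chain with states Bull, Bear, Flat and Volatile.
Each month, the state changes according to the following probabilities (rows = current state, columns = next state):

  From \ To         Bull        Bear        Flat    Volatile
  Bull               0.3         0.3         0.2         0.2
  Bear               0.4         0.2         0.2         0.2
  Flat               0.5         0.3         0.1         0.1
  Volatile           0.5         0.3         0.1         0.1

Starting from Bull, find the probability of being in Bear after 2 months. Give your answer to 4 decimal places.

Propagate the distribution vector 2 months from Bull.
After 0 months: (1.0000, 0.0000, 0.0000, 0.0000)
After 1 month: (0.3000, 0.3000, 0.2000, 0.2000)
After 2 months: (0.4100, 0.2700, 0.1600, 0.1600)
P(in Bear after 2 months) = 0.2700

0.2700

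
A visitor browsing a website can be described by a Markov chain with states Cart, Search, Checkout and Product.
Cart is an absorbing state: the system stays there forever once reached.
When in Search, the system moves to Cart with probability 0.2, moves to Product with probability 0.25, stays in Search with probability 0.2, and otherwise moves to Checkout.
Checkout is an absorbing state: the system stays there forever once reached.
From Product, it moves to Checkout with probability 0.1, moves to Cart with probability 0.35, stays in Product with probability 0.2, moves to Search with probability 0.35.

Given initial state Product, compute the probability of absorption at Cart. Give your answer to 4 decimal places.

0.6335

Let h(s) be the probability of absorption at Cart starting from transient state s. Then h(Cart) = 1 and h(Checkout) = 0. By first-step analysis:
h(Search) = 0.2·1 + 0.2·h(Search) + 0.35·0 + 0.25·h(Product)
h(Product) = 0.35·1 + 0.35·h(Search) + 0.1·0 + 0.2·h(Product)
Solving: h(Search) = 0.4480, h(Product) = 0.6335.
Starting from Product, the probability is 0.6335.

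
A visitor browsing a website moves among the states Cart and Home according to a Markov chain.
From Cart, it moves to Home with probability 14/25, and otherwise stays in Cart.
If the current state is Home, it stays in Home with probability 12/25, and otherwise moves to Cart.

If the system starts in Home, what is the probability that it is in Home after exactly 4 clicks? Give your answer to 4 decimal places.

Propagate the distribution vector 4 clicks from Home.
After 0 clicks: (0.0000, 1.0000)
After 1 click: (0.5200, 0.4800)
After 2 clicks: (0.4784, 0.5216)
After 3 clicks: (0.4817, 0.5183)
After 4 clicks: (0.4815, 0.5185)
P(in Home after 4 clicks) = 0.5185

0.5185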